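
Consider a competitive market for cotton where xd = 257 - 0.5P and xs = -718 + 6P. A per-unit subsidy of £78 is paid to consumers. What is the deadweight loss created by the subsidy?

Deadweight loss = £1404

Pre-subsidy: 257 - 0.5P = -718 + 6P gives P* = 150, x* = 182.
With the rebate, buyers effectively pay Pb = Ps − 78, where Ps is the price sellers receive.
Demand in terms of Ps becomes xd = 257 − 0.5(Ps − 78) = 296 - 0.5Ps. Setting this equal to supply: 296 - 0.5Ps = -718 + 6Ps, so Ps = 156.
Buyers pay Pb = 156 − 78 = 78; x' = -718 + 6·156 = 218.
The subsidy expands output by 218 − 182 = 36 past the efficient level; on those units the gap between marginal cost and willingness to pay runs from 0 up to 78.
DWL = ½ × 78 × 36 = 1404.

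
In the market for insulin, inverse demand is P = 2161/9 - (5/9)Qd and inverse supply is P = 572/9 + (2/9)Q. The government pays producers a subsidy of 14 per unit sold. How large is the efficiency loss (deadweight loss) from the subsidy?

Pre-subsidy: 2161/9 - (5/9)Q = 572/9 + (2/9)Q gives Q* = 227 and P* = 114.
With the subsidy, sellers receive Ps = Pb + 14 for each unit, where Pb is the price buyers pay.
On the curves, Pb = 2161/9 - (5/9)Q and Ps = 572/9 + (2/9)Q; the wedge Ps − Pb = 14 gives 572/9 + (2/9)Q − (2161/9 - (5/9)Q) = 14, so Q' = 245.
Then Pb = 2161/9 − (5/9)·245 = 104 and Ps = 572/9 + (2/9)·245 = 118.
The subsidy expands output by 245 − 227 = 18 past the efficient level; on those units the gap between marginal cost and willingness to pay runs from 0 up to 14.
DWL = ½ × 14 × 18 = 126.

Deadweight loss = 126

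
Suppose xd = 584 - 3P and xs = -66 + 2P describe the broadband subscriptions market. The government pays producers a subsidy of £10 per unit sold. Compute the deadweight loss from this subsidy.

Deadweight loss = £60

Pre-subsidy: 584 - 3P = -66 + 2P gives P* = 130, x* = 194.
With the subsidy, sellers receive Ps = Pb + 10 for each unit, where Pb is the price buyers pay.
Supply in terms of Pb becomes xs = -66 + 2(Pb + 10) = -46 + 2Pb. Setting this equal to demand: 584 - 3Pb = -46 + 2Pb, so Pb = 126.
Sellers receive Ps = 126 + 10 = 136; x' = 584 − 3·126 = 206.
The subsidy expands output by 206 − 194 = 12 past the efficient level; on those units the gap between marginal cost and willingness to pay runs from 0 up to 10.
DWL = ½ × 10 × 12 = 60.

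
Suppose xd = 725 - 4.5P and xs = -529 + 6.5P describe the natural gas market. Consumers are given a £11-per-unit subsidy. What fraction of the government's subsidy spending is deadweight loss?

Pre-subsidy: 725 - 4.5P = -529 + 6.5P gives P* = 114, x* = 212.
With the rebate, buyers effectively pay Pb = Ps − 11, where Ps is the price sellers receive.
Demand in terms of Ps becomes xd = 725 − 4.5(Ps − 11) = 774.5 - 4.5Ps. Setting this equal to supply: 774.5 - 4.5Ps = -529 + 6.5Ps, so Ps = 118.5.
Buyers pay Pb = 118.5 − 11 = 107.5; x' = -529 + 6.5·118.5 = 241.25.
ΔCS = ½(212 + 241.25)(114 − 107.5) = 1473.0625; ΔPS = ½(212 + 241.25)(118.5 − 114) = 1019.8125.
Government spending = 11 × 241.25 = 2653.75.
DWL = ½ × 11 × (241.25 − 212) = 160.875; fraction = 160.875 / 2653.75 = 117/1930.

DWL / government spending = 117/1930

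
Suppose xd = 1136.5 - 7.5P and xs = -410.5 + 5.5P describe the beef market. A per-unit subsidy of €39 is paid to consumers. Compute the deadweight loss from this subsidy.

Deadweight loss = €2413.125

Pre-subsidy: 1136.5 - 7.5P = -410.5 + 5.5P gives P* = 119, x* = 244.
With the rebate, buyers effectively pay Pb = Ps − 39, where Ps is the price sellers receive.
Demand in terms of Ps becomes xd = 1136.5 − 7.5(Ps − 39) = 1429 - 7.5Ps. Setting this equal to supply: 1429 - 7.5Ps = -410.5 + 5.5Ps, so Ps = 141.5.
Buyers pay Pb = 141.5 − 39 = 102.5; x' = -410.5 + 5.5·141.5 = 367.75.
The subsidy expands output by 367.75 − 244 = 123.75 past the efficient level; on those units the gap between marginal cost and willingness to pay runs from 0 up to 39.
DWL = ½ × 39 × 123.75 = 2413.125.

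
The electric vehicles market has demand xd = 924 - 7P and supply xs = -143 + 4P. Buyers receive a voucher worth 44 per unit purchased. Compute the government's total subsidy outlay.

Government cost = 15708

Pre-subsidy: 924 - 7P = -143 + 4P gives P* = 97, x* = 245.
With the rebate, buyers effectively pay Pb = Ps − 44, where Ps is the price sellers receive.
Demand in terms of Ps becomes xd = 924 − 7(Ps − 44) = 1232 - 7Ps. Setting this equal to supply: 1232 - 7Ps = -143 + 4Ps, so Ps = 125.
Buyers pay Pb = 125 − 44 = 81; x' = -143 + 4·125 = 357.
Government outlay = subsidy × quantity = 44 × 357 = 15708.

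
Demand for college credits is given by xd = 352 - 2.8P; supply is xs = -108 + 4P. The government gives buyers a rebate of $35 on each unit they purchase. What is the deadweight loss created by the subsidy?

Deadweight loss = 17150/17

Pre-subsidy: 352 - 2.8P = -108 + 4P gives P* = 1150/17, x* = 2764/17.
With the rebate, buyers effectively pay Pb = Ps − 35, where Ps is the price sellers receive.
Demand in terms of Ps becomes xd = 352 − 2.8(Ps − 35) = 450 - 2.8Ps. Setting this equal to supply: 450 - 2.8Ps = -108 + 4Ps, so Ps = 1395/17.
Buyers pay Pb = 1395/17 − 35 = 800/17; x' = -108 + 4·(1395/17) = 3744/17.
The subsidy expands output by 3744/17 − 2764/17 = 980/17 past the efficient level; on those units the gap between marginal cost and willingness to pay runs from 0 up to 35.
DWL = ½ × 35 × 980/17 = 17150/17.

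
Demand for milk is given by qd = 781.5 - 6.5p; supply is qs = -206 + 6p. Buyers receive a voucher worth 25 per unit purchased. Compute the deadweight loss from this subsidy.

Pre-subsidy: 781.5 - 6.5p = -206 + 6p gives p* = 79, q* = 268.
With the rebate, buyers effectively pay pb = ps − 25, where ps is the price sellers receive.
Demand in terms of ps becomes qd = 781.5 − 6.5(ps − 25) = 944 - 6.5ps. Setting this equal to supply: 944 - 6.5ps = -206 + 6ps, so ps = 92.
Buyers pay pb = 92 − 25 = 67; q' = -206 + 6·92 = 346.
The subsidy expands output by 346 − 268 = 78 past the efficient level; on those units the gap between marginal cost and willingness to pay runs from 0 up to 25.
DWL = ½ × 25 × 78 = 975.

Deadweight loss = 975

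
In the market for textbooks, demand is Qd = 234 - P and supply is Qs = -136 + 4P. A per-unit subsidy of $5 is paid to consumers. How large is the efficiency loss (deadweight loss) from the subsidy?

Deadweight loss = $10

Pre-subsidy: 234 - P = -136 + 4P gives P* = 74, Q* = 160.
With the rebate, buyers effectively pay Pb = Ps − 5, where Ps is the price sellers receive.
Demand in terms of Ps becomes Qd = 234 − 1(Ps − 5) = 239 - Ps. Setting this equal to supply: 239 - Ps = -136 + 4Ps, so Ps = 75.
Buyers pay Pb = 75 − 5 = 70; Q' = -136 + 4·75 = 164.
The subsidy expands output by 164 − 160 = 4 past the efficient level; on those units the gap between marginal cost and willingness to pay runs from 0 up to 5.
DWL = ½ × 5 × 4 = 10.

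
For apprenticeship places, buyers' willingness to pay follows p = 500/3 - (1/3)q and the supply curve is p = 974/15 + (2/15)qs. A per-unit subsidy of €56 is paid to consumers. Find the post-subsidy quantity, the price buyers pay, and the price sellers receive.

q' = 338; buyers pay €54; sellers receive €110

Pre-subsidy: 500/3 - (1/3)q = 974/15 + (2/15)q gives q* = 218 and p* = 94.
With the rebate, buyers effectively pay pb = ps − 56, where ps is the price sellers receive.
On the curves, pb = 500/3 - (1/3)q and ps = 974/15 + (2/15)q; the wedge ps − pb = 56 gives 974/15 + (2/15)q − (500/3 - (1/3)q) = 56, so q' = 338.
Then pb = 500/3 − (1/3)·338 = 54 and ps = 974/15 + (2/15)·338 = 110.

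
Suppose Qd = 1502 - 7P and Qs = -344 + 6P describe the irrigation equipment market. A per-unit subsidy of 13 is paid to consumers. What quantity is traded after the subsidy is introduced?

Q' = 550

Pre-subsidy: 1502 - 7P = -344 + 6P gives P* = 142, Q* = 508.
With the rebate, buyers effectively pay Pb = Ps − 13, where Ps is the price sellers receive.
Demand in terms of Ps becomes Qd = 1502 − 7(Ps − 13) = 1593 - 7Ps. Setting this equal to supply: 1593 - 7Ps = -344 + 6Ps, so Ps = 149.
Buyers pay Pb = 149 − 13 = 136; Q' = -344 + 6·149 = 550.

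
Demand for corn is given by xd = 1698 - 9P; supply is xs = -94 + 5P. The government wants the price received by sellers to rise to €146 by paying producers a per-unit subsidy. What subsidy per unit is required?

At a seller price of 146, quantity supplied is -94 + 5·146 = 636.
Buyers absorb 636 only when they pay Pb with 1698 − 9·Pb = 636, i.e. Pb = 118.
s = Ps − Pb = 146 − 118 = 28.

Required subsidy s = €28 per unit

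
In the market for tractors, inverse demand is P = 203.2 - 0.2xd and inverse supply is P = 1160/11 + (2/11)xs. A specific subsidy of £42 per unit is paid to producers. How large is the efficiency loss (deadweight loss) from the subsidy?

Deadweight loss = £2310

Pre-subsidy: 203.2 - 0.2x = 1160/11 + (2/11)x gives x* = 256 and P* = 152.
With the subsidy, sellers receive Ps = Pb + 42 for each unit, where Pb is the price buyers pay.
On the curves, Pb = 203.2 - 0.2x and Ps = 1160/11 + (2/11)x; the wedge Ps − Pb = 42 gives 1160/11 + (2/11)x − (203.2 - 0.2x) = 42, so x' = 366.
Then Pb = 203.2 − 0.2·366 = 130 and Ps = 1160/11 + (2/11)·366 = 172.
The subsidy expands output by 366 − 256 = 110 past the efficient level; on those units the gap between marginal cost and willingness to pay runs from 0 up to 42.
DWL = ½ × 42 × 110 = 2310.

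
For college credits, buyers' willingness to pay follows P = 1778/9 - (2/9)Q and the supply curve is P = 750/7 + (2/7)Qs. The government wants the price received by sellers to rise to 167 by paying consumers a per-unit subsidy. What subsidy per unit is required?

Required subsidy s = 16 per unit

At a seller price of 167, quantity supplied is -375 + 3.5·167 = 209.5.
Buyers absorb 209.5 only when they pay Pb = 1778/9 − (2/9)·209.5 = 151.
s = Ps − Pb = 167 − 151 = 16.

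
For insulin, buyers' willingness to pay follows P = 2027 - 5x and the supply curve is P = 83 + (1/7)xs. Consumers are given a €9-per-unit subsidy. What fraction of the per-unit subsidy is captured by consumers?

Consumer share = 35/36

Pre-subsidy: 2027 - 5x = 83 + (1/7)x gives x* = 378 and P* = 137.
With the rebate, buyers effectively pay Pb = Ps − 9, where Ps is the price sellers receive.
On the curves, Pb = 2027 - 5x and Ps = 83 + (1/7)x; the wedge Ps − Pb = 9 gives 83 + (1/7)x − (2027 - 5x) = 9, so x' = 379.75.
Then Pb = 2027 − 5·379.75 = 128.25 and Ps = 83 + (1/7)·379.75 = 137.25.
Buyers' price falls by P* − Pb = 137 − 128.25 = 8.75; sellers' price rises by Ps − P* = 137.25 − 137 = 0.25.
So consumers capture 8.75/9 = 35/36 of each unit of subsidy.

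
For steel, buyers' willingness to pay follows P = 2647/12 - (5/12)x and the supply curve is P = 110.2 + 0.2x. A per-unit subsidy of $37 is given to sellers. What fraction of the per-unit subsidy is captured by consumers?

Pre-subsidy: 2647/12 - (5/12)x = 110.2 + 0.2x gives x* = 179 and P* = 146.
With the subsidy, sellers receive Ps = Pb + 37 for each unit, where Pb is the price buyers pay.
On the curves, Pb = 2647/12 - (5/12)x and Ps = 110.2 + 0.2x; the wedge Ps − Pb = 37 gives 110.2 + 0.2x − (2647/12 - (5/12)x) = 37, so x' = 239.
Then Pb = 2647/12 − (5/12)·239 = 121 and Ps = 110.2 + 0.2·239 = 158.
Buyers' price falls by P* − Pb = 146 − 121 = 25; sellers' price rises by Ps − P* = 158 − 146 = 12.
So consumers capture 25/37 = 25/37 of each unit of subsidy.

Consumer share = 25/37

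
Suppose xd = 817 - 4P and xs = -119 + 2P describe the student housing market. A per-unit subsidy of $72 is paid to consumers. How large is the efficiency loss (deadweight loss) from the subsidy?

Deadweight loss = $3456

Pre-subsidy: 817 - 4P = -119 + 2P gives P* = 156, x* = 193.
With the rebate, buyers effectively pay Pb = Ps − 72, where Ps is the price sellers receive.
Demand in terms of Ps becomes xd = 817 − 4(Ps − 72) = 1105 - 4Ps. Setting this equal to supply: 1105 - 4Ps = -119 + 2Ps, so Ps = 204.
Buyers pay Pb = 204 − 72 = 132; x' = -119 + 2·204 = 289.
The subsidy expands output by 289 − 193 = 96 past the efficient level; on those units the gap between marginal cost and willingness to pay runs from 0 up to 72.
DWL = ½ × 72 × 96 = 3456.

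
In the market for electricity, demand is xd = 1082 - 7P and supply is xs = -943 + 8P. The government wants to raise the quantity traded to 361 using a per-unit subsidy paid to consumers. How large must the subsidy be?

Required subsidy s = 60 per unit

At x = 361, invert demand for the buyer price: Pb = (1082 − 361)/7 = 103; invert supply for the seller price: Ps = (361 − (-943))/8 = 163.
The subsidy must fill the gap: s = Ps − Pb = 163 − 103 = 60.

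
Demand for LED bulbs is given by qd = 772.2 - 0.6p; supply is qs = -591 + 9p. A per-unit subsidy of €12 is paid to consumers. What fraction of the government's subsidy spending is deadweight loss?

DWL / government spending = 9/1850

Pre-subsidy: 772.2 - 0.6p = -591 + 9p gives p* = 142, q* = 687.
With the rebate, buyers effectively pay pb = ps − 12, where ps is the price sellers receive.
Demand in terms of ps becomes qd = 772.2 − 0.6(ps − 12) = 779.4 - 0.6ps. Setting this equal to supply: 779.4 - 0.6ps = -591 + 9ps, so ps = 142.75.
Buyers pay pb = 142.75 − 12 = 130.75; q' = -591 + 9·142.75 = 693.75.
ΔCS = ½(687 + 693.75)(142 − 130.75) = 7766.71875; ΔPS = ½(687 + 693.75)(142.75 − 142) = 517.78125.
Government spending = 12 × 693.75 = 8325.
DWL = ½ × 12 × (693.75 − 687) = 40.5; fraction = 40.5 / 8325 = 9/1850.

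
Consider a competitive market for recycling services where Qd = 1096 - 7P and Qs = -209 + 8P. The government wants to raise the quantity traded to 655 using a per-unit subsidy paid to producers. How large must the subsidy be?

At Q = 655, invert demand for the buyer price: Pb = (1096 − 655)/7 = 63; invert supply for the seller price: Ps = (655 − (-209))/8 = 108.
The subsidy must fill the gap: s = Ps − Pb = 108 − 63 = 45.

Required subsidy s = 45 per unit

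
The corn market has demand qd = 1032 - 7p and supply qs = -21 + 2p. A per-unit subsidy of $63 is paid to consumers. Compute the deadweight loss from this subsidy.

Deadweight loss = $3087

Pre-subsidy: 1032 - 7p = -21 + 2p gives p* = 117, q* = 213.
With the rebate, buyers effectively pay pb = ps − 63, where ps is the price sellers receive.
Demand in terms of ps becomes qd = 1032 − 7(ps − 63) = 1473 - 7ps. Setting this equal to supply: 1473 - 7ps = -21 + 2ps, so ps = 166.
Buyers pay pb = 166 − 63 = 103; q' = -21 + 2·166 = 311.
The subsidy expands output by 311 − 213 = 98 past the efficient level; on those units the gap between marginal cost and willingness to pay runs from 0 up to 63.
DWL = ½ × 63 × 98 = 3087.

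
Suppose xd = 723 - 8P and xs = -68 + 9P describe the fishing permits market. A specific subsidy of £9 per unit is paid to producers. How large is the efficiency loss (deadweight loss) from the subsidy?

Pre-subsidy: 723 - 8P = -68 + 9P gives P* = 791/17, x* = 5963/17.
With the subsidy, sellers receive Ps = Pb + 9 for each unit, where Pb is the price buyers pay.
Supply in terms of Pb becomes xs = -68 + 9(Pb + 9) = 13 + 9Pb. Setting this equal to demand: 723 - 8Pb = 13 + 9Pb, so Pb = 710/17.
Sellers receive Ps = 710/17 + 9 = 863/17; x' = 723 − 8·(710/17) = 6611/17.
The subsidy expands output by 6611/17 − 5963/17 = 648/17 past the efficient level; on those units the gap between marginal cost and willingness to pay runs from 0 up to 9.
DWL = ½ × 9 × 648/17 = 2916/17.

Deadweight loss = 2916/17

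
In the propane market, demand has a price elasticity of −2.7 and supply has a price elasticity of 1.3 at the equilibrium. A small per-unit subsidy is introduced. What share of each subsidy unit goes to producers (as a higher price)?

Producer share = 0.675

For a small subsidy around the equilibrium, the benefit split depends on the relative slopes, which at a point are proportional to the elasticities.
Buyer share = εs/(εs + |εd|) = 1.3/(1.3 + 2.7) = 0.325; seller share = |εd|/(εs + |εd|) = 0.675.
So producers capture 0.675 of the subsidy.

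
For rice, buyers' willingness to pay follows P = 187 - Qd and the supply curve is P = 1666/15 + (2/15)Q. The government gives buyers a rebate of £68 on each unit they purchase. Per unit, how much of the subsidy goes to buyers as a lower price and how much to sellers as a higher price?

Buyers gain £60 per unit; sellers gain £8 per unit

Pre-subsidy: 187 - Q = 1666/15 + (2/15)Q gives Q* = 67 and P* = 120.
With the rebate, buyers effectively pay Pb = Ps − 68, where Ps is the price sellers receive.
On the curves, Pb = 187 - Q and Ps = 1666/15 + (2/15)Q; the wedge Ps − Pb = 68 gives 1666/15 + (2/15)Q − (187 - Q) = 68, so Q' = 127.
Then Pb = 187 − 1·127 = 60 and Ps = 1666/15 + (2/15)·127 = 128.
Buyers' price falls by P* − Pb = 120 − 60 = 60; sellers' price rises by Ps − P* = 128 − 120 = 8.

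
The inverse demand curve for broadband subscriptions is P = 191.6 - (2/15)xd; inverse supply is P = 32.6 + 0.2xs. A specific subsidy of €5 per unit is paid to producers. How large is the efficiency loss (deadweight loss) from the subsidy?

Deadweight loss = €37.5

Pre-subsidy: 191.6 - (2/15)x = 32.6 + 0.2x gives x* = 477 and P* = 128.
With the subsidy, sellers receive Ps = Pb + 5 for each unit, where Pb is the price buyers pay.
On the curves, Pb = 191.6 - (2/15)x and Ps = 32.6 + 0.2x; the wedge Ps − Pb = 5 gives 32.6 + 0.2x − (191.6 - (2/15)x) = 5, so x' = 492.
Then Pb = 191.6 − (2/15)·492 = 126 and Ps = 32.6 + 0.2·492 = 131.
The subsidy expands output by 492 − 477 = 15 past the efficient level; on those units the gap between marginal cost and willingness to pay runs from 0 up to 5.
DWL = ½ × 5 × 15 = 37.5.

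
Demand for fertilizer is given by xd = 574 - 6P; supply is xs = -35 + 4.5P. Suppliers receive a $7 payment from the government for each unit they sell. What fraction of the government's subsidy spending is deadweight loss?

DWL / government spending = 9/244

Pre-subsidy: 574 - 6P = -35 + 4.5P gives P* = 58, x* = 226.
With the subsidy, sellers receive Ps = Pb + 7 for each unit, where Pb is the price buyers pay.
Supply in terms of Pb becomes xs = -35 + 4.5(Pb + 7) = -3.5 + 4.5Pb. Setting this equal to demand: 574 - 6Pb = -3.5 + 4.5Pb, so Pb = 55.
Sellers receive Ps = 55 + 7 = 62; x' = 574 − 6·55 = 244.
ΔCS = ½(226 + 244)(58 − 55) = 705; ΔPS = ½(226 + 244)(62 − 58) = 940.
Government spending = 7 × 244 = 1708.
DWL = ½ × 7 × (244 − 226) = 63; fraction = 63 / 1708 = 9/244.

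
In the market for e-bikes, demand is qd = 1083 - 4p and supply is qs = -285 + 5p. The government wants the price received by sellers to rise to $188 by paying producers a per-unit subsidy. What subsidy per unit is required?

Required subsidy s = $81 per unit

At a seller price of 188, quantity supplied is -285 + 5·188 = 655.
Buyers absorb 655 only when they pay pb with 1083 − 4·pb = 655, i.e. pb = 107.
s = ps − pb = 188 − 107 = 81.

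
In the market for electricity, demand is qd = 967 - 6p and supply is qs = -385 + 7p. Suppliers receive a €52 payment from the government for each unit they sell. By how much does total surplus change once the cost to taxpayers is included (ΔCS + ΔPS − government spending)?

Pre-subsidy: 967 - 6p = -385 + 7p gives p* = 104, q* = 343.
With the subsidy, sellers receive ps = pb + 52 for each unit, where pb is the price buyers pay.
Supply in terms of pb becomes qs = -385 + 7(pb + 52) = -21 + 7pb. Setting this equal to demand: 967 - 6pb = -21 + 7pb, so pb = 76.
Sellers receive ps = 76 + 52 = 128; q' = 967 − 6·76 = 511.
ΔCS = ½(343 + 511)(104 − 76) = 11956; ΔPS = ½(343 + 511)(128 − 104) = 10248.
Government spending = 52 × 511 = 26572.
Net change = 11956 + 10248 − 26572 = -4368. The loss equals the DWL triangle ½·52·168.

Net change in total surplus = -€4368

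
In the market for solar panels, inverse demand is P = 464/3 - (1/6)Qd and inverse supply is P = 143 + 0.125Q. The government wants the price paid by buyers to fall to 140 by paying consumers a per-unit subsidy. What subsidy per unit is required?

Required subsidy s = 14 per unit

At a buyer price of 140, quantity demanded is 928 − 6·140 = 88.
Sellers supply 88 only when they receive Ps = 143 + 0.125·88 = 154.
s = Ps − Pb = 154 − 140 = 14.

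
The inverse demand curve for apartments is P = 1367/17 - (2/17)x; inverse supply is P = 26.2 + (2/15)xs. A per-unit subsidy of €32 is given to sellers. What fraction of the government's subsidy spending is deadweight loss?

Pre-subsidy: 1367/17 - (2/17)x = 26.2 + (2/15)x gives x* = 216 and P* = 55.
With the subsidy, sellers receive Ps = Pb + 32 for each unit, where Pb is the price buyers pay.
On the curves, Pb = 1367/17 - (2/17)x and Ps = 26.2 + (2/15)x; the wedge Ps − Pb = 32 gives 26.2 + (2/15)x − (1367/17 - (2/17)x) = 32, so x' = 343.5.
Then Pb = 1367/17 − (2/17)·343.5 = 40 and Ps = 26.2 + (2/15)·343.5 = 72.
ΔCS = ½(216 + 343.5)(55 − 40) = 4196.25; ΔPS = ½(216 + 343.5)(72 − 55) = 4755.75.
Government spending = 32 × 343.5 = 10992.
DWL = ½ × 32 × (343.5 − 216) = 2040; fraction = 2040 / 10992 = 85/458.

DWL / government spending = 85/458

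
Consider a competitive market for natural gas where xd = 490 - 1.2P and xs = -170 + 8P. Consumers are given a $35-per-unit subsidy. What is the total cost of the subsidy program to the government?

Pre-subsidy: 490 - 1.2P = -170 + 8P gives P* = 1650/23, x* = 9290/23.
With the rebate, buyers effectively pay Pb = Ps − 35, where Ps is the price sellers receive.
Demand in terms of Ps becomes xd = 490 − 1.2(Ps − 35) = 532 - 1.2Ps. Setting this equal to supply: 532 - 1.2Ps = -170 + 8Ps, so Ps = 1755/23.
Buyers pay Pb = 1755/23 − 35 = 950/23; x' = -170 + 8·(1755/23) = 10130/23.
Government outlay = subsidy × quantity = 35 × 10130/23 = 354550/23.

Government cost = 354550/23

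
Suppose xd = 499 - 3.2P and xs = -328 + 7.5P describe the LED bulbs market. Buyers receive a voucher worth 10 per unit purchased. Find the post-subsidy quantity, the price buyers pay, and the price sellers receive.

x' = 29329/107; buyers pay 7520/107; sellers receive 8590/107

Pre-subsidy: 499 - 3.2P = -328 + 7.5P gives P* = 8270/107, x* = 26929/107.
With the rebate, buyers effectively pay Pb = Ps − 10, where Ps is the price sellers receive.
Demand in terms of Ps becomes xd = 499 − 3.2(Ps − 10) = 531 - 3.2Ps. Setting this equal to supply: 531 - 3.2Ps = -328 + 7.5Ps, so Ps = 8590/107.
Buyers pay Pb = 8590/107 − 10 = 7520/107; x' = -328 + 7.5·(8590/107) = 29329/107.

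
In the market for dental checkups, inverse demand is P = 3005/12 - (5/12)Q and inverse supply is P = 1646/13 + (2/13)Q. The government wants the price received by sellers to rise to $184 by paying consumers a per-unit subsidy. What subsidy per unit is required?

Required subsidy s = $89 per unit

At a seller price of 184, quantity supplied is -823 + 6.5·184 = 373.
Buyers absorb 373 only when they pay Pb = 3005/12 − (5/12)·373 = 95.
s = Ps − Pb = 184 − 95 = 89.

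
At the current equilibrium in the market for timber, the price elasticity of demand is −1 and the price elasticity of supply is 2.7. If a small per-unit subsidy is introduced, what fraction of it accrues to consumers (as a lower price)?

Consumer share = 27/37

For a small subsidy around the equilibrium, the benefit split depends on the relative slopes, which at a point are proportional to the elasticities.
Buyer share = εs/(εs + |εd|) = 2.7/(2.7 + 1) = 27/37; seller share = |εd|/(εs + |εd|) = 10/37.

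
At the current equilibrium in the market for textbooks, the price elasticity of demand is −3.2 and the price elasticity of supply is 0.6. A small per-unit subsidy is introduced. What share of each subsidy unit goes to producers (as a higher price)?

Producer share = 16/19

For a small subsidy around the equilibrium, the benefit split depends on the relative slopes, which at a point are proportional to the elasticities.
Buyer share = εs/(εs + |εd|) = 0.6/(0.6 + 3.2) = 3/19; seller share = |εd|/(εs + |εd|) = 16/19.
So producers capture 16/19 of the subsidy.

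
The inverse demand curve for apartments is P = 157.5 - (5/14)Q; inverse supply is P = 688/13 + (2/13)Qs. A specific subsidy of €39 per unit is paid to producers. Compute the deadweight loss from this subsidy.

Deadweight loss = 46137/31

Pre-subsidy: 157.5 - (5/14)Q = 688/13 + (2/13)Q gives Q* = 19033/93 and P* = 7850/93.
With the subsidy, sellers receive Ps = Pb + 39 for each unit, where Pb is the price buyers pay.
On the curves, Pb = 157.5 - (5/14)Q and Ps = 688/13 + (2/13)Q; the wedge Ps − Pb = 39 gives 688/13 + (2/13)Q − (157.5 - (5/14)Q) = 39, so Q' = 26131/93.
Then Pb = 157.5 − (5/14)·(26131/93) = 5315/93 and Ps = 688/13 + (2/13)·(26131/93) = 8942/93.
The subsidy expands output by 26131/93 − 19033/93 = 2366/31 past the efficient level; on those units the gap between marginal cost and willingness to pay runs from 0 up to 39.
DWL = ½ × 39 × 2366/31 = 46137/31.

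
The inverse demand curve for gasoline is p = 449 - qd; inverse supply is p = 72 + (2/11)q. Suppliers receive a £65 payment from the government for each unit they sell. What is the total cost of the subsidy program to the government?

Pre-subsidy: 449 - q = 72 + (2/11)q gives q* = 319 and p* = 130.
With the subsidy, sellers receive ps = pb + 65 for each unit, where pb is the price buyers pay.
On the curves, pb = 449 - q and ps = 72 + (2/11)q; the wedge ps − pb = 65 gives 72 + (2/11)q − (449 - q) = 65, so q' = 374.
Then pb = 449 − 1·374 = 75 and ps = 72 + (2/11)·374 = 140.
Government outlay = subsidy × quantity = 65 × 374 = 24310.

Government cost = £24310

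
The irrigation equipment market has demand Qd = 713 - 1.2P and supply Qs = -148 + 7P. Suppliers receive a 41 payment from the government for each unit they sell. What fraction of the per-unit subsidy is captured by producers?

Producer share = 6/41

Pre-subsidy: 713 - 1.2P = -148 + 7P gives P* = 105, Q* = 587.
With the subsidy, sellers receive Ps = Pb + 41 for each unit, where Pb is the price buyers pay.
Supply in terms of Pb becomes Qs = -148 + 7(Pb + 41) = 139 + 7Pb. Setting this equal to demand: 713 - 1.2Pb = 139 + 7Pb, so Pb = 70.
Sellers receive Ps = 70 + 41 = 111; Q' = 713 − 1.2·70 = 629.
Buyers' price falls by P* − Pb = 105 − 70 = 35; sellers' price rises by Ps − P* = 111 − 105 = 6.
So producers capture 6/41 = 6/41 of each unit of subsidy.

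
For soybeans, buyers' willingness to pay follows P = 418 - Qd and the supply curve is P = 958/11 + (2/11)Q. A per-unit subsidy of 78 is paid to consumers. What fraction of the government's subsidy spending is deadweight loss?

DWL / government spending = 33/346

Pre-subsidy: 418 - Q = 958/11 + (2/11)Q gives Q* = 280 and P* = 138.
With the rebate, buyers effectively pay Pb = Ps − 78, where Ps is the price sellers receive.
On the curves, Pb = 418 - Q and Ps = 958/11 + (2/11)Q; the wedge Ps − Pb = 78 gives 958/11 + (2/11)Q − (418 - Q) = 78, so Q' = 346.
Then Pb = 418 − 1·346 = 72 and Ps = 958/11 + (2/11)·346 = 150.
ΔCS = ½(280 + 346)(138 − 72) = 20658; ΔPS = ½(280 + 346)(150 − 138) = 3756.
Government spending = 78 × 346 = 26988.
DWL = ½ × 78 × (346 − 280) = 2574; fraction = 2574 / 26988 = 33/346.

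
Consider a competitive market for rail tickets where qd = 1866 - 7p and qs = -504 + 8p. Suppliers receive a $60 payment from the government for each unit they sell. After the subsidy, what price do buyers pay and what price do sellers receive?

Buyers pay $126; sellers receive $186

Pre-subsidy: 1866 - 7p = -504 + 8p gives p* = 158, q* = 760.
With the subsidy, sellers receive ps = pb + 60 for each unit, where pb is the price buyers pay.
Supply in terms of pb becomes qs = -504 + 8(pb + 60) = -24 + 8pb. Setting this equal to demand: 1866 - 7pb = -24 + 8pb, so pb = 126.
Sellers receive ps = 126 + 60 = 186; q' = 1866 − 7·126 = 984.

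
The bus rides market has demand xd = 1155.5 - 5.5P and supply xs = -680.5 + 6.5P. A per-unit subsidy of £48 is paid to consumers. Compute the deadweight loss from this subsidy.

Pre-subsidy: 1155.5 - 5.5P = -680.5 + 6.5P gives P* = 153, x* = 314.
With the rebate, buyers effectively pay Pb = Ps − 48, where Ps is the price sellers receive.
Demand in terms of Ps becomes xd = 1155.5 − 5.5(Ps − 48) = 1419.5 - 5.5Ps. Setting this equal to supply: 1419.5 - 5.5Ps = -680.5 + 6.5Ps, so Ps = 175.
Buyers pay Pb = 175 − 48 = 127; x' = -680.5 + 6.5·175 = 457.
The subsidy expands output by 457 − 314 = 143 past the efficient level; on those units the gap between marginal cost and willingness to pay runs from 0 up to 48.
DWL = ½ × 48 × 143 = 3432.

Deadweight loss = £3432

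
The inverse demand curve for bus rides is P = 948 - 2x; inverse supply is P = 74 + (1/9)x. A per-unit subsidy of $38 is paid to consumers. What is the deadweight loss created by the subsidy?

Pre-subsidy: 948 - 2x = 74 + (1/9)x gives x* = 414 and P* = 120.
With the rebate, buyers effectively pay Pb = Ps − 38, where Ps is the price sellers receive.
On the curves, Pb = 948 - 2x and Ps = 74 + (1/9)x; the wedge Ps − Pb = 38 gives 74 + (1/9)x − (948 - 2x) = 38, so x' = 432.
Then Pb = 948 − 2·432 = 84 and Ps = 74 + (1/9)·432 = 122.
The subsidy expands output by 432 − 414 = 18 past the efficient level; on those units the gap between marginal cost and willingness to pay runs from 0 up to 38.
DWL = ½ × 38 × 18 = 342.

Deadweight loss = $342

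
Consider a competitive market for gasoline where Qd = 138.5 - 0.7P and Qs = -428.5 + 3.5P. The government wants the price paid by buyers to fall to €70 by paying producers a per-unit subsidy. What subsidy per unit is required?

Required subsidy s = €78 per unit

At a buyer price of 70, quantity demanded is 138.5 − 0.7·70 = 89.5.
Sellers supply 89.5 only when they receive Ps with -428.5 + 3.5·Ps = 89.5, i.e. Ps = 148.
s = Ps − Pb = 148 − 70 = 78.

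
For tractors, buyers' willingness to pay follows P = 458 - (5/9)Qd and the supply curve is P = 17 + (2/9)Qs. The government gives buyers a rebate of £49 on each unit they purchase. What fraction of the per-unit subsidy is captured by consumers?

Consumer share = 5/7

Pre-subsidy: 458 - (5/9)Q = 17 + (2/9)Q gives Q* = 567 and P* = 143.
With the rebate, buyers effectively pay Pb = Ps − 49, where Ps is the price sellers receive.
On the curves, Pb = 458 - (5/9)Q and Ps = 17 + (2/9)Q; the wedge Ps − Pb = 49 gives 17 + (2/9)Q − (458 - (5/9)Q) = 49, so Q' = 630.
Then Pb = 458 − (5/9)·630 = 108 and Ps = 17 + (2/9)·630 = 157.
Buyers' price falls by P* − Pb = 143 − 108 = 35; sellers' price rises by Ps − P* = 157 − 143 = 14.
So consumers capture 35/49 = 5/7 of each unit of subsidy.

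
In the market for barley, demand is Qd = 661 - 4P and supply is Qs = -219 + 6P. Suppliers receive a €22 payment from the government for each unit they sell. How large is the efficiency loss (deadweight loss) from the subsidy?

Pre-subsidy: 661 - 4P = -219 + 6P gives P* = 88, Q* = 309.
With the subsidy, sellers receive Ps = Pb + 22 for each unit, where Pb is the price buyers pay.
Supply in terms of Pb becomes Qs = -219 + 6(Pb + 22) = -87 + 6Pb. Setting this equal to demand: 661 - 4Pb = -87 + 6Pb, so Pb = 74.8.
Sellers receive Ps = 74.8 + 22 = 96.8; Q' = 661 − 4·74.8 = 361.8.
The subsidy expands output by 361.8 − 309 = 52.8 past the efficient level; on those units the gap between marginal cost and willingness to pay runs from 0 up to 22.
DWL = ½ × 22 × 52.8 = 580.8.

Deadweight loss = €580.8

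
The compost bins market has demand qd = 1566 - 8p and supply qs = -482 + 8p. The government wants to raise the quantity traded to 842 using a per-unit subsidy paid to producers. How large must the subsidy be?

At q = 842, invert demand for the buyer price: pb = (1566 − 842)/8 = 90.5; invert supply for the seller price: ps = (842 − (-482))/8 = 165.5.
The subsidy must fill the gap: s = ps − pb = 165.5 − 90.5 = 75.

Required subsidy s = 75 per unit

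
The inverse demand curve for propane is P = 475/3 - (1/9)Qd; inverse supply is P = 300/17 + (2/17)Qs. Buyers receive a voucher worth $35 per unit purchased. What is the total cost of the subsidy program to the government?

Pre-subsidy: 475/3 - (1/9)Q = 300/17 + (2/17)Q gives Q* = 615 and P* = 90.
With the rebate, buyers effectively pay Pb = Ps − 35, where Ps is the price sellers receive.
On the curves, Pb = 475/3 - (1/9)Q and Ps = 300/17 + (2/17)Q; the wedge Ps − Pb = 35 gives 300/17 + (2/17)Q − (475/3 - (1/9)Q) = 35, so Q' = 768.
Then Pb = 475/3 − (1/9)·768 = 73 and Ps = 300/17 + (2/17)·768 = 108.
Government outlay = subsidy × quantity = 35 × 768 = 26880.

Government cost = $26880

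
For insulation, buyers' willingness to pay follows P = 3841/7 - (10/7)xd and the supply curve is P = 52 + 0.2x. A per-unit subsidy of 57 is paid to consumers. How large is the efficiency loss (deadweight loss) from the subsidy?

Deadweight loss = 997.5

Pre-subsidy: 3841/7 - (10/7)x = 52 + 0.2x gives x* = 305 and P* = 113.
With the rebate, buyers effectively pay Pb = Ps − 57, where Ps is the price sellers receive.
On the curves, Pb = 3841/7 - (10/7)x and Ps = 52 + 0.2x; the wedge Ps − Pb = 57 gives 52 + 0.2x − (3841/7 - (10/7)x) = 57, so x' = 340.
Then Pb = 3841/7 − (10/7)·340 = 63 and Ps = 52 + 0.2·340 = 120.
The subsidy expands output by 340 − 305 = 35 past the efficient level; on those units the gap between marginal cost and willingness to pay runs from 0 up to 57.
DWL = ½ × 57 × 35 = 997.5.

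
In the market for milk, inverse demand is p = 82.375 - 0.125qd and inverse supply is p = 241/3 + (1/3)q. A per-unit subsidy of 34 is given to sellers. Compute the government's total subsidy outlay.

Government cost = 29410/11

Pre-subsidy: 82.375 - 0.125q = 241/3 + (1/3)q gives q* = 49/11 and p* = 900/11.
With the subsidy, sellers receive ps = pb + 34 for each unit, where pb is the price buyers pay.
On the curves, pb = 82.375 - 0.125q and ps = 241/3 + (1/3)q; the wedge ps − pb = 34 gives 241/3 + (1/3)q − (82.375 - 0.125q) = 34, so q' = 865/11.
Then pb = 82.375 − 0.125·(865/11) = 798/11 and ps = 241/3 + (1/3)·(865/11) = 1172/11.
Government outlay = subsidy × quantity = 34 × 865/11 = 29410/11.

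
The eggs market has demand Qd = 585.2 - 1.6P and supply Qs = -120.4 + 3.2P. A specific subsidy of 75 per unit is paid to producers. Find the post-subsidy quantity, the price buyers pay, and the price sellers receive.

Q' = 430; buyers pay 97; sellers receive 172

Pre-subsidy: 585.2 - 1.6P = -120.4 + 3.2P gives P* = 147, Q* = 350.
With the subsidy, sellers receive Ps = Pb + 75 for each unit, where Pb is the price buyers pay.
Supply in terms of Pb becomes Qs = -120.4 + 3.2(Pb + 75) = 119.6 + 3.2Pb. Setting this equal to demand: 585.2 - 1.6Pb = 119.6 + 3.2Pb, so Pb = 97.
Sellers receive Ps = 97 + 75 = 172; Q' = 585.2 − 1.6·97 = 430.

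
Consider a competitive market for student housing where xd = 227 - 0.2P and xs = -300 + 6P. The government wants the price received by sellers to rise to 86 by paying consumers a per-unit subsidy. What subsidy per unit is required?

At a seller price of 86, quantity supplied is -300 + 6·86 = 216.
Buyers absorb 216 only when they pay Pb with 227 − 0.2·Pb = 216, i.e. Pb = 55.
s = Ps − Pb = 86 − 55 = 31.

Required subsidy s = 31 per unit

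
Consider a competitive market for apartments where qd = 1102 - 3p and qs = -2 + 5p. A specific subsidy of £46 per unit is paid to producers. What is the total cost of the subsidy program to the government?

Pre-subsidy: 1102 - 3p = -2 + 5p gives p* = 138, q* = 688.
With the subsidy, sellers receive ps = pb + 46 for each unit, where pb is the price buyers pay.
Supply in terms of pb becomes qs = -2 + 5(pb + 46) = 228 + 5pb. Setting this equal to demand: 1102 - 3pb = 228 + 5pb, so pb = 109.25.
Sellers receive ps = 109.25 + 46 = 155.25; q' = 1102 − 3·109.25 = 774.25.
Government outlay = subsidy × quantity = 46 × 774.25 = 35615.5.

Government cost = £35615.5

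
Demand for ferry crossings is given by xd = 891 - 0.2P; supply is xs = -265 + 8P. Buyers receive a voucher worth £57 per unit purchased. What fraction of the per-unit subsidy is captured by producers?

Pre-subsidy: 891 - 0.2P = -265 + 8P gives P* = 5780/41, x* = 35375/41.
With the rebate, buyers effectively pay Pb = Ps − 57, where Ps is the price sellers receive.
Demand in terms of Ps becomes xd = 891 − 0.2(Ps − 57) = 902.4 - 0.2Ps. Setting this equal to supply: 902.4 - 0.2Ps = -265 + 8Ps, so Ps = 5837/41.
Buyers pay Pb = 5837/41 − 57 = 3500/41; x' = -265 + 8·(5837/41) = 35831/41.
Buyers' price falls by P* − Pb = 5780/41 − 3500/41 = 2280/41; sellers' price rises by Ps − P* = 5837/41 − 5780/41 = 57/41.
So producers capture (57/41)/57 = 1/41 of each unit of subsidy.

Producer share = 1/41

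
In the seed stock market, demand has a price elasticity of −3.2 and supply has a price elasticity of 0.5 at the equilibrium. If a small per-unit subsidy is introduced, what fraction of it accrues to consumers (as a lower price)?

Consumer share = 5/37

For a small subsidy around the equilibrium, the benefit split depends on the relative slopes, which at a point are proportional to the elasticities.
Buyer share = εs/(εs + |εd|) = 0.5/(0.5 + 3.2) = 5/37; seller share = |εd|/(εs + |εd|) = 32/37.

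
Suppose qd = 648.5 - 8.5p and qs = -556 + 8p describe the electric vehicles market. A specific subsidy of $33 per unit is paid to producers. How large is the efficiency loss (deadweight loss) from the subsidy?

Deadweight loss = $2244

Pre-subsidy: 648.5 - 8.5p = -556 + 8p gives p* = 73, q* = 28.
With the subsidy, sellers receive ps = pb + 33 for each unit, where pb is the price buyers pay.
Supply in terms of pb becomes qs = -556 + 8(pb + 33) = -292 + 8pb. Setting this equal to demand: 648.5 - 8.5pb = -292 + 8pb, so pb = 57.
Sellers receive ps = 57 + 33 = 90; q' = 648.5 − 8.5·57 = 164.
The subsidy expands output by 164 − 28 = 136 past the efficient level; on those units the gap between marginal cost and willingness to pay runs from 0 up to 33.
DWL = ½ × 33 × 136 = 2244.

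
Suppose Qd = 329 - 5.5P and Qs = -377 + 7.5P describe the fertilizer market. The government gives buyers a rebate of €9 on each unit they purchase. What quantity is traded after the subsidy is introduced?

Pre-subsidy: 329 - 5.5P = -377 + 7.5P gives P* = 706/13, Q* = 394/13.
With the rebate, buyers effectively pay Pb = Ps − 9, where Ps is the price sellers receive.
Demand in terms of Ps becomes Qd = 329 − 5.5(Ps − 9) = 378.5 - 5.5Ps. Setting this equal to supply: 378.5 - 5.5Ps = -377 + 7.5Ps, so Ps = 1511/26.
Buyers pay Pb = 1511/26 − 9 = 1277/26; Q' = -377 + 7.5·(1511/26) = 3061/52.

Q' = 3061/52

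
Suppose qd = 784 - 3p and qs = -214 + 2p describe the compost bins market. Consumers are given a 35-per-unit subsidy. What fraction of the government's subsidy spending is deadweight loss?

DWL / government spending = 105/1136

Pre-subsidy: 784 - 3p = -214 + 2p gives p* = 199.6, q* = 185.2.
With the rebate, buyers effectively pay pb = ps − 35, where ps is the price sellers receive.
Demand in terms of ps becomes qd = 784 − 3(ps − 35) = 889 - 3ps. Setting this equal to supply: 889 - 3ps = -214 + 2ps, so ps = 220.6.
Buyers pay pb = 220.6 − 35 = 185.6; q' = -214 + 2·220.6 = 227.2.
ΔCS = ½(185.2 + 227.2)(199.6 − 185.6) = 2886.8; ΔPS = ½(185.2 + 227.2)(220.6 − 199.6) = 4330.2.
Government spending = 35 × 227.2 = 7952.
DWL = ½ × 35 × (227.2 − 185.2) = 735; fraction = 735 / 7952 = 105/1136.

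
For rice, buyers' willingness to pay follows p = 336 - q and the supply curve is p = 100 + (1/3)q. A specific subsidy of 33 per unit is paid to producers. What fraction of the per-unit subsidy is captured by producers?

Producer share = 0.25

Pre-subsidy: 336 - q = 100 + (1/3)q gives q* = 177 and p* = 159.
With the subsidy, sellers receive ps = pb + 33 for each unit, where pb is the price buyers pay.
On the curves, pb = 336 - q and ps = 100 + (1/3)q; the wedge ps − pb = 33 gives 100 + (1/3)q − (336 - q) = 33, so q' = 201.75.
Then pb = 336 − 1·201.75 = 134.25 and ps = 100 + (1/3)·201.75 = 167.25.
Buyers' price falls by p* − pb = 159 − 134.25 = 24.75; sellers' price rises by ps − p* = 167.25 − 159 = 8.25.
So producers capture 8.25/33 = 0.25 of each unit of subsidy.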